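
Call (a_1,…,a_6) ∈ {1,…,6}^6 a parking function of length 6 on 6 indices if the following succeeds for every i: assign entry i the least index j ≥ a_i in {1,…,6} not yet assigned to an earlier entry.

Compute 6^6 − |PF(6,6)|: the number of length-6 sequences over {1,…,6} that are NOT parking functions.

29849

#PF = (6−6+1)·(6+1)^(6−1) = 1 · 16807 = 16807
One tuple (5,3,3,4,4,6) → sorted (3,3,4,4,5,6): b_1=3>1, not a PF.
So 46656 − 16807 = 29849 fail.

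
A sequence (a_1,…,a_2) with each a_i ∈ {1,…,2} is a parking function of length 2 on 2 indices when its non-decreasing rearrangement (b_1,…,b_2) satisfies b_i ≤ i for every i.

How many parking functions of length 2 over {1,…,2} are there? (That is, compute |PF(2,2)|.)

#PF = 1·3^1 = 1×3 = 3 (Pollak)
E.g. (2,1) → sorted (1,2): b_i ≤ i ∀i, a PF.

3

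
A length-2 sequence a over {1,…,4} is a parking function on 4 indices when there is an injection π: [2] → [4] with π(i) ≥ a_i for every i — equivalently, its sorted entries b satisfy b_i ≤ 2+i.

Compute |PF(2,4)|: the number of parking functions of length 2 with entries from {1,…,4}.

#PF = 3·5^1 = 3×5 = 15 (Pollak)
One tuple (1,4) → sorted (1,4): b_i ≤ 2+i ∀i, a PF.

15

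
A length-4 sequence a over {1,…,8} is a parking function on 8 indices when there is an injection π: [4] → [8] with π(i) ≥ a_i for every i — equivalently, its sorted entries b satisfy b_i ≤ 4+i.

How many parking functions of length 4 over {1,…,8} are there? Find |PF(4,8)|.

3645

#PF = (9−4)·9^(4−1) = 5·729 = 3645 [KW]
Check (2,6,6,6) → sorted (2,6,6,6): b_i ≤ 4+i ∀i, a PF.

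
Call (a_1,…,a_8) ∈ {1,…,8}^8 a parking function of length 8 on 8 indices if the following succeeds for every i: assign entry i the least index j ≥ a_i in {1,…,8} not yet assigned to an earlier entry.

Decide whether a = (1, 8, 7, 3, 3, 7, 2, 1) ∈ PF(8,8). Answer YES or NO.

Order a: b = (1, 1, 2, 3, 3, 7, 7, 8).
  b_1=1 ≤ 1
  b_2=1 ≤ 2
  b_3=2 ≤ 3
  b_4=3 ≤ 4
  b_5=3 ≤ 5
  b_6=7 > 6
  fails at i=6 ⇒ NO

NO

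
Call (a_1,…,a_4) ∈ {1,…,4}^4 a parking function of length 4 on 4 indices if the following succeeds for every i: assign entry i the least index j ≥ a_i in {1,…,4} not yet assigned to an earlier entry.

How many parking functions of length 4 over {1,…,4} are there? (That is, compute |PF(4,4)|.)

125

#PF = (4+1−4)·(4+1)^{4−1} = 1·125 = 125 [KW]
E.g. (1,4,1,2) → sorted (1,1,2,4): b_i ≤ i ∀i, a PF.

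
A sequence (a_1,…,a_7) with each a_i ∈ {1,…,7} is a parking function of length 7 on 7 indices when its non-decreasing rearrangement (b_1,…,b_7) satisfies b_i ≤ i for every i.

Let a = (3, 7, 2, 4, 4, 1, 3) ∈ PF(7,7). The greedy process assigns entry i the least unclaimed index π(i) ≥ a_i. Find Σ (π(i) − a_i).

Σπ = 28 ({1..7} each once); Σa = 3+7+2+4+4+1+3 = 24; disp = 28−24 = 4.

4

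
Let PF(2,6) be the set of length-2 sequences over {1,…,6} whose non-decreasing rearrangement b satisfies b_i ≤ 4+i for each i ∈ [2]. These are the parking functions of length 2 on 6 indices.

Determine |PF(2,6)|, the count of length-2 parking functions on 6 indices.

35

#PF = 5·7^1 = 5·7 = 35
E.g. (5,6) → sorted (5,6): b_i ≤ 4+i ∀i, a PF.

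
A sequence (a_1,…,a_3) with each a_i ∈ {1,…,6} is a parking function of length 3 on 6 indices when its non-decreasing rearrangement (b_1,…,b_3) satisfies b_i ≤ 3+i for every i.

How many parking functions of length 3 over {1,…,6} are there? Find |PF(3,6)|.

|PF(3,6)| = 4·7^2 = 4·49 = 196 [KW]
Check (5,6,1) → sorted (1,5,6): b_i ≤ 3+i ∀i, a PF.

196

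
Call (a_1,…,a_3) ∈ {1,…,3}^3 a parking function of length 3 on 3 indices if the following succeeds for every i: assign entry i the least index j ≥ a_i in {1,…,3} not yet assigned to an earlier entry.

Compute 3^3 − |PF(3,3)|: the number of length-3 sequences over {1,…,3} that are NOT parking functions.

|PF| = (3−3+1)·(3+1)^(3−1) = 1×16 = 16 (Pollak)
Example (1,3,3) → sorted (1,3,3): b_2=3>2, not a PF.
So 27 − 16 = 11 fail.

11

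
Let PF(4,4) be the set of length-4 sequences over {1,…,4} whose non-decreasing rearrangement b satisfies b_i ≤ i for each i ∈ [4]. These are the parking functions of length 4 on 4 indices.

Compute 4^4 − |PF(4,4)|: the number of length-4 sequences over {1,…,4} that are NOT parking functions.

131

|PF(4,4)| = 1·5^3 = 1 · 125 = 125 (Konheim–Weiss)
One tuple (4,4,4,3) → sorted (3,4,4,4): b_1=3>1, not a PF.
Total 256; non-PF = 256−125 = 131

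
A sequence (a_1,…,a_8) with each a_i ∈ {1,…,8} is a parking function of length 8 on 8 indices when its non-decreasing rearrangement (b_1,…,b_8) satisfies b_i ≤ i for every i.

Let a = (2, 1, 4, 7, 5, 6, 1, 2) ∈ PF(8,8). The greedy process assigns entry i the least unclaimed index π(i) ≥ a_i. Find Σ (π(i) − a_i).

Σπ(i) = 1+…+8 = 36; Σa = 2+1+4+7+5+6+1+2 = 28; disp = 36−28 = 8.

8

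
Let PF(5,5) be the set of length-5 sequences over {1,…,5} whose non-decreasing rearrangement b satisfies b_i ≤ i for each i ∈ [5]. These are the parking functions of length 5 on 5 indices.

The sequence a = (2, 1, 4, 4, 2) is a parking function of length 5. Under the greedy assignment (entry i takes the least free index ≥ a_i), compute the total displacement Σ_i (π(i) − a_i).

2

Σπ(i) = 1+…+5 = 15; Σa = 2+1+4+4+2 = 13; disp = 15−13 = 2.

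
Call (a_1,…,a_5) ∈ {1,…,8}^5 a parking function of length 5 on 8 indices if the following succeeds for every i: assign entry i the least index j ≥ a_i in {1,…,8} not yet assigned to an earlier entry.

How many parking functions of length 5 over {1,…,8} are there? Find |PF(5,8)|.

26244

Count = (9−5)·9^(5−1) = 4·6561 = 26244
Check (7,2,5,6,5) → sorted (2,5,5,6,7): b_i ≤ 3+i ∀i, a PF.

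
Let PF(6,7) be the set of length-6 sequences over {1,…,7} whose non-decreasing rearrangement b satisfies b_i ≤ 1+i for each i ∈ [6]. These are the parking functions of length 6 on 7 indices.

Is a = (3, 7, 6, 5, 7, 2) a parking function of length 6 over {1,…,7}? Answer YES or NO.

NO

Order a: b = (2, 3, 5, 6, 7, 7).
  b_1=2 ≤ 2
  b_2=3 ≤ 3
  b_3=5 > 4
  fails at i=3 ⇒ NO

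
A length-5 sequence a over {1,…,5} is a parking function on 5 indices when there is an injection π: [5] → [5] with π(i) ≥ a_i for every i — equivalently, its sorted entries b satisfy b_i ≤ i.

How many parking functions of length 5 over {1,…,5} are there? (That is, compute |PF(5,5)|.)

1296

#PF = (5+1−5)·(5+1)^{5−1} = 1 · 1296 = 1296 [KW]
Example (2,1,4,1,3) → sorted (1,1,2,3,4): b_i ≤ i ∀i, a PF.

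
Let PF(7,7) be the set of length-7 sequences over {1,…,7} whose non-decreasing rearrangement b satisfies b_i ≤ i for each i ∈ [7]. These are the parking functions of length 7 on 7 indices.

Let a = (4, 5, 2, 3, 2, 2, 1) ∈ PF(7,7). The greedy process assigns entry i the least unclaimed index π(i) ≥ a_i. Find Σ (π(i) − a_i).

Σπ(i) = 1+…+7 = 28; Σa = 4+5+2+3+2+2+1 = 19; disp = 28−19 = 9.

9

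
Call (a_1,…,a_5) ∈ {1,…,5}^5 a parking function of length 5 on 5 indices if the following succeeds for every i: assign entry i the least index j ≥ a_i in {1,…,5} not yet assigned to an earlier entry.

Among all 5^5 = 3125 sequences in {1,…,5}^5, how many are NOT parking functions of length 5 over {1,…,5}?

#PF = (5+1−5)·(5+1)^{5−1} = 1×1296 = 1296
Example (4,5,2,5,4) → sorted (2,4,4,5,5): b_1=2>1, not a PF.
5^5 − 1296 = 3125 − 1296 = 1829

1829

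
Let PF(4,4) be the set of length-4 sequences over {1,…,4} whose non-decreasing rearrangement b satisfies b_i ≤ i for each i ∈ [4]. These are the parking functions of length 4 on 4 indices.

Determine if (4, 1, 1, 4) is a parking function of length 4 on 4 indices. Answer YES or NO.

NO

Order a: b = (1, 1, 4, 4).
  b_1=1 ≤ 1
  b_2=1 ≤ 2
  b_3=4 > 3
  fails at i=3 ⇒ NO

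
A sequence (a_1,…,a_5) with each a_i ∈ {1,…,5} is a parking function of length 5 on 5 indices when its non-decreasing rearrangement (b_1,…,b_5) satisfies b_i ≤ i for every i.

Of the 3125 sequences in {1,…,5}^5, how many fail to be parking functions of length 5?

1829

|PF(5,5)| = (5+1−5)·(5+1)^{5−1} = 1·1296 = 1296 [KW]
Check (2,4,4,4,5) → sorted (2,4,4,4,5): b_1=2>1, not a PF.
Total 3125; non-PF = 3125−1296 = 1829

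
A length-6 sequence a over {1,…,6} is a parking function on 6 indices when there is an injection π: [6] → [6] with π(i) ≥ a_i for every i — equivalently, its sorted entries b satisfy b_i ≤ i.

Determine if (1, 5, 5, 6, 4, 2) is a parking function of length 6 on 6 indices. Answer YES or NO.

NO

Sorted: b = (1, 2, 4, 5, 5, 6).
  b_1=1 ≤ 1
  b_2=2 ≤ 2
  b_3=4 > 3
  fails at i=3 ⇒ NO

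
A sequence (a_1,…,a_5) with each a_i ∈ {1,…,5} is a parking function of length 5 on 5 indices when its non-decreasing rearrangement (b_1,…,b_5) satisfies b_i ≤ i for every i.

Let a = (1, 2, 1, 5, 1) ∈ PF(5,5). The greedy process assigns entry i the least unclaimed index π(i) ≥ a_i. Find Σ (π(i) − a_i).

5

Σπ(i) = 1+…+5 = 15; Σa = 1+2+1+5+1 = 10; disp = 15−10 = 5.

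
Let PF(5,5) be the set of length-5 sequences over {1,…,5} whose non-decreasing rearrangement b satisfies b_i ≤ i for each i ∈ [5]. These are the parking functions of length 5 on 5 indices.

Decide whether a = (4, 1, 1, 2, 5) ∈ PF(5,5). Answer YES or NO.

Order a: b = (1, 1, 2, 4, 5).
  b_1=1 ≤ 1
  b_2=1 ≤ 2
  b_3=2 ≤ 3
  b_4=4 ≤ 4
  b_5=5 ≤ 5
All bounds hold ⇒ YES

YES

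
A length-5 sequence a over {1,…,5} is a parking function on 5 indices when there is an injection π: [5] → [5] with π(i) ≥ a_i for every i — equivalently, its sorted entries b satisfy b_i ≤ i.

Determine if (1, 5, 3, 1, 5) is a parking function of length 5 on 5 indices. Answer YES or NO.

Order a: b = (1, 1, 3, 5, 5).
  b_1=1 ≤ 1
  b_2=1 ≤ 2
  b_3=3 ≤ 3
  b_4=5 > 4
  fails at i=4 ⇒ NO

NO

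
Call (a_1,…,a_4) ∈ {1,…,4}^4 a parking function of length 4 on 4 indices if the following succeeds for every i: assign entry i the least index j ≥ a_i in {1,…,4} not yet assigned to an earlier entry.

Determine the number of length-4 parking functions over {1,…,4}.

#PF = (4−4+1)·(4+1)^(4−1) = 1 · 125 = 125 (Pollak)
Check (4,1,2,1) → sorted (1,1,2,4): b_i ≤ i ∀i, a PF.

125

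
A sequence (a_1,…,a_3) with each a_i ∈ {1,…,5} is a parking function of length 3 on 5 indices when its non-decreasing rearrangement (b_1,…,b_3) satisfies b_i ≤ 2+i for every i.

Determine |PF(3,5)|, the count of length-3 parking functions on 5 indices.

108

Count = (6−3)·6^(3−1) = 3×36 = 108 (Konheim–Weiss)
Check (1,2,3) → sorted (1,2,3): b_i ≤ 2+i ∀i, a PF.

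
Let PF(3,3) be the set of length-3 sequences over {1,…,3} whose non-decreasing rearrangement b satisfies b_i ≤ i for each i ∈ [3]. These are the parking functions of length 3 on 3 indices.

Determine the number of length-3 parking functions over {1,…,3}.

#PF = (4−3)·4^(3−1) = 1 · 16 = 16 [KW]
Check (1,3,1) → sorted (1,1,3): b_i ≤ i ∀i, a PF.

16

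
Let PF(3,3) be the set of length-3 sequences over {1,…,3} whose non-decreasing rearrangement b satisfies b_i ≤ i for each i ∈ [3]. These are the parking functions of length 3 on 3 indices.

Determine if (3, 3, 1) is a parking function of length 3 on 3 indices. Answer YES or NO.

NO

Sorted: b = (1, 3, 3).
  b_1=1 ≤ 1
  b_2=3 > 2
  fails at i=2 ⇒ NO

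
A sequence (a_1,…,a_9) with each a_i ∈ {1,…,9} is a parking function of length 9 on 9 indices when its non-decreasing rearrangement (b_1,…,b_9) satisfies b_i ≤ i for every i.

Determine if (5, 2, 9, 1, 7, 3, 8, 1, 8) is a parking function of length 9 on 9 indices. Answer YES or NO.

NO

Rearranged: b = (1, 1, 2, 3, 5, 7, 8, 8, 9).
  b_1=1 ≤ 1
  b_2=1 ≤ 2
  b_3=2 ≤ 3
  b_4=3 ≤ 4
  b_5=5 ≤ 5
  b_6=7 > 6
  fails at i=6 ⇒ NO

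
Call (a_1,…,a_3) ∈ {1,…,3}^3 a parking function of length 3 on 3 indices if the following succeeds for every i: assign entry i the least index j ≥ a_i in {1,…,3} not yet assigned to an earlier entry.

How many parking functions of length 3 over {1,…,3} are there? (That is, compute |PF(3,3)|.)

16

|PF| = (3+1−3)·(3+1)^{3−1} = 1·16 = 16 (Pollak)
Example (1,1,1) → sorted (1,1,1): b_i ≤ i ∀i, a PF.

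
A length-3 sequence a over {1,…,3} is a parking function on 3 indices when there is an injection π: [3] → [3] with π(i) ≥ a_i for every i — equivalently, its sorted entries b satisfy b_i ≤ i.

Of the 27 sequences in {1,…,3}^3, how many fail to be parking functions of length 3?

#PF = 1·4^2 = 1·16 = 16 [KW]
Check (2,3,3) → sorted (2,3,3): b_1=2>1, not a PF.
Total 27; non-PF = 27−16 = 11

11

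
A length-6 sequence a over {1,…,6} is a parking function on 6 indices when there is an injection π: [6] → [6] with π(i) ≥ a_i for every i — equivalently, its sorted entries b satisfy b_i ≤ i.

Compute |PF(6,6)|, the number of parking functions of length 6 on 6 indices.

16807

Count = (6−6+1)·(6+1)^(6−1) = 1 · 16807 = 16807 (Konheim–Weiss)
One tuple (3,2,3,5,6,1) → sorted (1,2,3,3,5,6): b_i ≤ i ∀i, a PF.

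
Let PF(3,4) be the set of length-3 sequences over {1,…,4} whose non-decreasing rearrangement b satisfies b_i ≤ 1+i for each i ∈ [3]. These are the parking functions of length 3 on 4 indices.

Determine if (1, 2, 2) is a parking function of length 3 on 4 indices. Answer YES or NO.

Order a: b = (1, 2, 2).
  b_1=1 ≤ 2
  b_2=2 ≤ 3
  b_3=2 ≤ 4
All bounds hold ⇒ YES

YES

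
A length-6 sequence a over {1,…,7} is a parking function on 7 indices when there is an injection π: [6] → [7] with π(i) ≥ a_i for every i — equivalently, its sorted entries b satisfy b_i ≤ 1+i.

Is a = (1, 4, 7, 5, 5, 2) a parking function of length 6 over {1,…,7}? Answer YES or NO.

Sorted: b = (1, 2, 4, 5, 5, 7).
  b_1=1 ≤ 2
  b_2=2 ≤ 3
  b_3=4 ≤ 4
  b_4=5 ≤ 5
  b_5=5 ≤ 6
  b_6=7 ≤ 7
All bounds hold ⇒ YES

YES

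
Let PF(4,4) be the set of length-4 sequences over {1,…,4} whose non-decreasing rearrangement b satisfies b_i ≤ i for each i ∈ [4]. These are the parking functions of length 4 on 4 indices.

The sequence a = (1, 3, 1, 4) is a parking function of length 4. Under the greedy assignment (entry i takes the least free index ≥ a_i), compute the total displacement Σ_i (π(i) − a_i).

1

Σπ = 4·5/2 = 10 (π permutes [4]); Σa = 1+3+1+4 = 9; disp = 10−9 = 1.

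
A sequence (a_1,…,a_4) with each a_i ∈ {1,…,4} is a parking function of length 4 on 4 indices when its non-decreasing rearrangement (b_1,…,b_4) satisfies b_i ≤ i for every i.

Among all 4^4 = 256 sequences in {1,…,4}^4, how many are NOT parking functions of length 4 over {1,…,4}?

131

|PF(4,4)| = (5−4)·5^(4−1) = 1 · 125 = 125 [KW]
Example (4,2,3,4) → sorted (2,3,4,4): b_1=2>1, not a PF.
4^4 − 125 = 256 − 125 = 131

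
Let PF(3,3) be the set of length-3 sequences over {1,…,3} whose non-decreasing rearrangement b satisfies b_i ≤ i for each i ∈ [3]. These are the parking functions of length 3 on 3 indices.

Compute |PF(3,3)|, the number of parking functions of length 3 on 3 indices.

16

|PF(3,3)| = (4−3)·4^(3−1) = 1 · 16 = 16 (Konheim–Weiss)
Check (3,1,1) → sorted (1,1,3): b_i ≤ i ∀i, a PF.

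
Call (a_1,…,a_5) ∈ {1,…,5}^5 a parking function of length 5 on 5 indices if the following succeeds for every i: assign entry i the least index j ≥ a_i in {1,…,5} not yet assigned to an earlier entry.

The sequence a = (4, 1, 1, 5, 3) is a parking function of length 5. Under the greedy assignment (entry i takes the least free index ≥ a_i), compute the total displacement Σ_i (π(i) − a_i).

1

Σπ(i) = 1+…+5 = 15; Σa = 4+1+1+5+3 = 14; disp = 15−14 = 1.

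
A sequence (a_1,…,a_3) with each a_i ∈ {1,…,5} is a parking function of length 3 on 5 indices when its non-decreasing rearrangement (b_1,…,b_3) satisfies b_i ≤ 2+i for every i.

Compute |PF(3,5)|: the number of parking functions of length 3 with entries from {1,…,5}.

Count = 3·6^2 = 3×36 = 108
Check (4,5,3) → sorted (3,4,5): b_i ≤ 2+i ∀i, a PF.

108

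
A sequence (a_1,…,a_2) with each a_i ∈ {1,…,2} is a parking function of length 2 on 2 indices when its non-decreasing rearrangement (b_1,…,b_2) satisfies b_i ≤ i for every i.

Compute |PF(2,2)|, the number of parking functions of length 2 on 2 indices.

3

|PF(2,2)| = (2−2+1)·(2+1)^(2−1) = 1 · 3 = 3
One tuple (1,2) → sorted (1,2): b_i ≤ i ∀i, a PF.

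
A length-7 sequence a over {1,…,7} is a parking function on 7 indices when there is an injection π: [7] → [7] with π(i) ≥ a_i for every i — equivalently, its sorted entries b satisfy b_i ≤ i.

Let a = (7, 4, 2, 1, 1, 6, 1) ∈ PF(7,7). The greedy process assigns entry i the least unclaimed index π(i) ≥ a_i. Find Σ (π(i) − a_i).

6

Σπ(i) = 1+…+7 = 28; Σa = 7+4+2+1+1+6+1 = 22; disp = 28−22 = 6.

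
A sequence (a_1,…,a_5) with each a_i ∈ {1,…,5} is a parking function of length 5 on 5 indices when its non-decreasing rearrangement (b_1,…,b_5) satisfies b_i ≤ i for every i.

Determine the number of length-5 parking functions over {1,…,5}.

#PF = (5+1−5)·(5+1)^{5−1} = 1×1296 = 1296 [KW]
E.g. (5,1,2,1,2) → sorted (1,1,2,2,5): b_i ≤ i ∀i, a PF.

1296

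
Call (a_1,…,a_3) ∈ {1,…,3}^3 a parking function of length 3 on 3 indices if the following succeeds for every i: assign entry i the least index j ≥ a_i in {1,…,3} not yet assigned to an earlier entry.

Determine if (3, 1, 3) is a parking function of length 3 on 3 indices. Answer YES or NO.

NO

Order a: b = (1, 3, 3).
  b_1=1 ≤ 1
  b_2=3 > 2
  fails at i=2 ⇒ NO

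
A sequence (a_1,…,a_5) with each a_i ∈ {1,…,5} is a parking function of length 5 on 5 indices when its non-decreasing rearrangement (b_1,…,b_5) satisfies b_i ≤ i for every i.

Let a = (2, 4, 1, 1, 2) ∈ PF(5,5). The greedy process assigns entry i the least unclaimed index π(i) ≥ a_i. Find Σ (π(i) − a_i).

5

Σπ = 5·6/2 = 15 (π permutes [5]); Σa = 2+4+1+1+2 = 10; disp = 15−10 = 5.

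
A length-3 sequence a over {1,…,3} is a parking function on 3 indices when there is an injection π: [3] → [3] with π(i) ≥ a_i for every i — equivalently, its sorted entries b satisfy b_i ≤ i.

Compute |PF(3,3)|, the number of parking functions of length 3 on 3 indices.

#PF = 1·4^2 = 1×16 = 16 (Pollak)
E.g. (3,1,1) → sorted (1,1,3): b_i ≤ i ∀i, a PF.

16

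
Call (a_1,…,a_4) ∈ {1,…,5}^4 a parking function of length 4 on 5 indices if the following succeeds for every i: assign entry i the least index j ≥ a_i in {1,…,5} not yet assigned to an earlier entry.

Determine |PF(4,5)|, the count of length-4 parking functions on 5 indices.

|PF| = 2·6^3 = 2×216 = 432 [KW]
E.g. (3,3,1,1) → sorted (1,1,3,3): b_i ≤ 1+i ∀i, a PF.

432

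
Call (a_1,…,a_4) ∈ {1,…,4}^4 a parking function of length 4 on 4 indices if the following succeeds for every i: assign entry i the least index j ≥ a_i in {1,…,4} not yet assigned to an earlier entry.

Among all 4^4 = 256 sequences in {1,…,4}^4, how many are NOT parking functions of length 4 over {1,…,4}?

131

Count = (4+1−4)·(4+1)^{4−1} = 1×125 = 125 [KW]
One tuple (3,4,3,3) → sorted (3,3,3,4): b_1=3>1, not a PF.
So 256 − 125 = 131 fail.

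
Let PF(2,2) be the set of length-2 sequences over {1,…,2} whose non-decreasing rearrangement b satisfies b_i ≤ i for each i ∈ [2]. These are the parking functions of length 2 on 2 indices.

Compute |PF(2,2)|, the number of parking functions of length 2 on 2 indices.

3

|PF| = 1·3^1 = 1·3 = 3
E.g. (2,1) → sorted (1,2): b_i ≤ i ∀i, a PF.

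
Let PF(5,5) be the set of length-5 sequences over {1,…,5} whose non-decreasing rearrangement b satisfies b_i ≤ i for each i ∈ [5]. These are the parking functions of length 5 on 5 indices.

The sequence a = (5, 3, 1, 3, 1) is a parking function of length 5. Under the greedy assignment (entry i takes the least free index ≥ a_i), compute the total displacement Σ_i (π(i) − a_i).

Σπ = 15 ({1..5} each once); Σa = 5+3+1+3+1 = 13; disp = 15−13 = 2.

2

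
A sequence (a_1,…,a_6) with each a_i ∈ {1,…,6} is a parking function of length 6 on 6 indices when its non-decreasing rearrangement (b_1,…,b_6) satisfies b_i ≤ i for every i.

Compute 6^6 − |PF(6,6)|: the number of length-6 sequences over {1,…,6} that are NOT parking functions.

29849

|PF| = (6+1−6)·(6+1)^{6−1} = 1·16807 = 16807 [KW]
Check (6,3,4,6,5,4) → sorted (3,4,4,5,6,6): b_1=3>1, not a PF.
So 46656 − 16807 = 29849 fail.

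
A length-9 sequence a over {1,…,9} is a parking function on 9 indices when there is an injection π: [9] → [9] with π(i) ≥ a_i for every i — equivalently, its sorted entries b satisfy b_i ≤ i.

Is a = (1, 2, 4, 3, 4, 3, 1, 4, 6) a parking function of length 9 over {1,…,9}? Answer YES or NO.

Sorted: b = (1, 1, 2, 3, 3, 4, 4, 4, 6).
  b_1=1 ≤ 1
  b_2=1 ≤ 2
  b_3=2 ≤ 3
  b_4=3 ≤ 4
  b_5=3 ≤ 5
  b_6=4 ≤ 6
  b_7=4 ≤ 7
  b_8=4 ≤ 8
  b_9=6 ≤ 9
All bounds hold ⇒ YES

YES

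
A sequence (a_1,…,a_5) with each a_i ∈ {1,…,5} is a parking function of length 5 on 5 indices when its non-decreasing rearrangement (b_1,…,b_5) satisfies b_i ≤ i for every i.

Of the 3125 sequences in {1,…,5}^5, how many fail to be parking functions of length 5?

|PF(5,5)| = (5−5+1)·(5+1)^(5−1) = 1×1296 = 1296 (Pollak)
One tuple (5,4,5,5,2) → sorted (2,4,5,5,5): b_1=2>1, not a PF.
So 3125 − 1296 = 1829 fail.

1829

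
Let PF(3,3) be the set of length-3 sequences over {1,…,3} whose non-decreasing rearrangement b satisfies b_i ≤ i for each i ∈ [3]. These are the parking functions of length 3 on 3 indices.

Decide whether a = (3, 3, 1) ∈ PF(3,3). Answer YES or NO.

Rearranged: b = (1, 3, 3).
  b_1=1 ≤ 1
  b_2=3 > 2
  fails at i=2 ⇒ NO

NO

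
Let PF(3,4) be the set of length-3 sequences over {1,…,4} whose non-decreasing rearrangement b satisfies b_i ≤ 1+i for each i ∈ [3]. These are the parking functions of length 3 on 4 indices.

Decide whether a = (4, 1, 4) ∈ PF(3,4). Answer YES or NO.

NO

Order a: b = (1, 4, 4).
  b_1=1 ≤ 2
  b_2=4 > 3
  fails at i=2 ⇒ NO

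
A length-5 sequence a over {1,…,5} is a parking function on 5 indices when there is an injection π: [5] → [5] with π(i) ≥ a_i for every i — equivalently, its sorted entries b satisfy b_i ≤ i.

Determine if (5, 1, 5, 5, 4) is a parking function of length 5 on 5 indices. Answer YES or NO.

Sorted: b = (1, 4, 5, 5, 5).
  b_1=1 ≤ 1
  b_2=4 > 2
  fails at i=2 ⇒ NO

NO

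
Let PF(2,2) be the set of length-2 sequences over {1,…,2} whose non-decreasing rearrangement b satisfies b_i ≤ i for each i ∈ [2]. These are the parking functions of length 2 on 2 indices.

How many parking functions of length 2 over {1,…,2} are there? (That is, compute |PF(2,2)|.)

3

|PF| = (2+1−2)·(2+1)^{2−1} = 1·3 = 3 (Pollak)
Check (1,1) → sorted (1,1): b_i ≤ i ∀i, a PF.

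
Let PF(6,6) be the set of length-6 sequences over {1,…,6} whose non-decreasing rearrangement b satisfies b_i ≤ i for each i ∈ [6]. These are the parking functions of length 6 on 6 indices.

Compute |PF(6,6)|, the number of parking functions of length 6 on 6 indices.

16807

|PF(6,6)| = 1·7^5 = 1×16807 = 16807
Check (1,1,1,5,3,3) → sorted (1,1,1,3,3,5): b_i ≤ i ∀i, a PF.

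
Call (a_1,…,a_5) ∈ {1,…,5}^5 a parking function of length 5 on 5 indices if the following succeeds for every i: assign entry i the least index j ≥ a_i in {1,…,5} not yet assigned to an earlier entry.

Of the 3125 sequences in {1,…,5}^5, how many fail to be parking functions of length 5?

1829

Count = (5+1−5)·(5+1)^{5−1} = 1×1296 = 1296 (Pollak)
One tuple (4,4,5,5,5) → sorted (4,4,5,5,5): b_1=4>1, not a PF.
So 3125 − 1296 = 1829 fail.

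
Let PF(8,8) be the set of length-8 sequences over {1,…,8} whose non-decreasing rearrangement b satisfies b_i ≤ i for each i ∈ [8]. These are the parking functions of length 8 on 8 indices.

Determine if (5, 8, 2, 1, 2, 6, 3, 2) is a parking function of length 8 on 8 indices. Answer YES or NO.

Sorted: b = (1, 2, 2, 2, 3, 5, 6, 8).
  b_1=1 ≤ 1
  b_2=2 ≤ 2
  b_3=2 ≤ 3
  b_4=2 ≤ 4
  b_5=3 ≤ 5
  b_6=5 ≤ 6
  b_7=6 ≤ 7
  b_8=8 ≤ 8
All bounds hold ⇒ YES

YES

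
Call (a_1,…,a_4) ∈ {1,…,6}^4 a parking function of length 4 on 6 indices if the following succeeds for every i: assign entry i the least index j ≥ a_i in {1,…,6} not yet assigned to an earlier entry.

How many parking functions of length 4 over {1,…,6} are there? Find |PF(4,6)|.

1029

#PF = (6+1−4)·(6+1)^{4−1} = 3 · 343 = 1029 [KW]
E.g. (3,4,4,6) → sorted (3,4,4,6): b_i ≤ 2+i ∀i, a PF.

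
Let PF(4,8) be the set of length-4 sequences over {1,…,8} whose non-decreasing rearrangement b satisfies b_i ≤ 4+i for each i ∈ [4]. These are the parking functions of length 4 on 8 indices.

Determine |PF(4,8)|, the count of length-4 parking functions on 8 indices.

Count = (8−4+1)·(8+1)^(4−1) = 5 · 729 = 3645 [KW]
One tuple (5,1,8,3) → sorted (1,3,5,8): b_i ≤ 4+i ∀i, a PF.

3645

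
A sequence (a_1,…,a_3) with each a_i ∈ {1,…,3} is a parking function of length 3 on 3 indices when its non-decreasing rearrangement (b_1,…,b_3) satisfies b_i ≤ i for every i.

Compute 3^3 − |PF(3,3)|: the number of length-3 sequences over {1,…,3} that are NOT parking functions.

#PF = (3−3+1)·(3+1)^(3−1) = 1·16 = 16 (Pollak)
E.g. (3,3,3) → sorted (3,3,3): b_1=3>1, not a PF.
So 27 − 16 = 11 fail.

11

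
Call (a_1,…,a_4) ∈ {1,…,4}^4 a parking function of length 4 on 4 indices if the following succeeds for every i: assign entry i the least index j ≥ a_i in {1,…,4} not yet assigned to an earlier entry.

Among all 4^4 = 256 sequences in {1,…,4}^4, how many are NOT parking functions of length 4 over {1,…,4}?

|PF| = (4−4+1)·(4+1)^(4−1) = 1×125 = 125 [KW]
Check (4,2,3,3) → sorted (2,3,3,4): b_1=2>1, not a PF.
So 256 − 125 = 131 fail.

131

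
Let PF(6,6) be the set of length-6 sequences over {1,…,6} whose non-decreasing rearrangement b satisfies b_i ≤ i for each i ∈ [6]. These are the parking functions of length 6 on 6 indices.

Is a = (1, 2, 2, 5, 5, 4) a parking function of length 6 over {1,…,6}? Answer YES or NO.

Rearranged: b = (1, 2, 2, 4, 5, 5).
  b_1=1 ≤ 1
  b_2=2 ≤ 2
  b_3=2 ≤ 3
  b_4=4 ≤ 4
  b_5=5 ≤ 5
  b_6=5 ≤ 6
All bounds hold ⇒ YES

YES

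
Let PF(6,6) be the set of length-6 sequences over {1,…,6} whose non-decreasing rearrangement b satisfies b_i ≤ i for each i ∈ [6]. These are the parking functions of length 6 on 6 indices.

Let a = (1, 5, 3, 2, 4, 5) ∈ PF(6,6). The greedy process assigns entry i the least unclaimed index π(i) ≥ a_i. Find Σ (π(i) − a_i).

1

Σπ = 6·7/2 = 21 (π permutes [6]); Σa = 1+5+3+2+4+5 = 20; disp = 21−20 = 1.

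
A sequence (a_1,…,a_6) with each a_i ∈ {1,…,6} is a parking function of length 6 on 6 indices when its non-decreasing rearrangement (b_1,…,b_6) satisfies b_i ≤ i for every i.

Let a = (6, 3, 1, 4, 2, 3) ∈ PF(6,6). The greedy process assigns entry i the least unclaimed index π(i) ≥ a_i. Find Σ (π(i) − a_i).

Σπ = 21 ({1..6} each once); Σa = 6+3+1+4+2+3 = 19; disp = 21−19 = 2.

2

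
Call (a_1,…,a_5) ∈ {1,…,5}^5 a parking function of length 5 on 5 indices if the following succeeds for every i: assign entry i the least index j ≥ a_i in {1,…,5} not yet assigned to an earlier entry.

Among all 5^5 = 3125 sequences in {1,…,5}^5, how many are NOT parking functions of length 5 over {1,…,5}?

1829

#PF = (5−5+1)·(5+1)^(5−1) = 1·1296 = 1296 (Pollak)
Example (5,5,2,5,1) → sorted (1,2,5,5,5): b_3=5>3, not a PF.
5^5 − 1296 = 3125 − 1296 = 1829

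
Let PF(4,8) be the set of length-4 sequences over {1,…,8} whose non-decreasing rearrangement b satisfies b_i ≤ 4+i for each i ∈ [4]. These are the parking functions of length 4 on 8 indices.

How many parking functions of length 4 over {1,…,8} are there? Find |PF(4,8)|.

3645

Count = (9−4)·9^(4−1) = 5·729 = 3645 (Pollak)
One tuple (7,1,8,5) → sorted (1,5,7,8): b_i ≤ 4+i ∀i, a PF.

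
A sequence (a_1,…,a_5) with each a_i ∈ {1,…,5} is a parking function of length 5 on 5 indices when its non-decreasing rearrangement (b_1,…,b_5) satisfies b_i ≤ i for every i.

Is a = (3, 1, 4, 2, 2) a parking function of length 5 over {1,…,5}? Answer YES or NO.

YES

Order a: b = (1, 2, 2, 3, 4).
  b_1=1 ≤ 1
  b_2=2 ≤ 2
  b_3=2 ≤ 3
  b_4=3 ≤ 4
  b_5=4 ≤ 5
All bounds hold ⇒ YES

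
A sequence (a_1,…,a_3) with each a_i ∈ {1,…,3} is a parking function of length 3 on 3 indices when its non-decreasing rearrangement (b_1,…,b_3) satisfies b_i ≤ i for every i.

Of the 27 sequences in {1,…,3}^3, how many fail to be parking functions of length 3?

11

|PF| = (3+1−3)·(3+1)^{3−1} = 1×16 = 16 (Konheim–Weiss)
One tuple (3,3,2) → sorted (2,3,3): b_1=2>1, not a PF.
Total 27; non-PF = 27−16 = 11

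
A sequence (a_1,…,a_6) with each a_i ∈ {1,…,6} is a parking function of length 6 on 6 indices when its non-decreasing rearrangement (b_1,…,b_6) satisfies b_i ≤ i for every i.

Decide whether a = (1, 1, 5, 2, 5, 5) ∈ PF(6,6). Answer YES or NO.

NO

Order a: b = (1, 1, 2, 5, 5, 5).
  b_1=1 ≤ 1
  b_2=1 ≤ 2
  b_3=2 ≤ 3
  b_4=5 > 4
  fails at i=4 ⇒ NO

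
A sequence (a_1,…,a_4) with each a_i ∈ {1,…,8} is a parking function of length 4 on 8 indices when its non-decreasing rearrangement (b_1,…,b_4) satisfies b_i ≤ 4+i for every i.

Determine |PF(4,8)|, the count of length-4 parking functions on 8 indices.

3645

|PF| = (8−4+1)·(8+1)^(4−1) = 5×729 = 3645 (Konheim–Weiss)
E.g. (6,7,4,3) → sorted (3,4,6,7): b_i ≤ 4+i ∀i, a PF.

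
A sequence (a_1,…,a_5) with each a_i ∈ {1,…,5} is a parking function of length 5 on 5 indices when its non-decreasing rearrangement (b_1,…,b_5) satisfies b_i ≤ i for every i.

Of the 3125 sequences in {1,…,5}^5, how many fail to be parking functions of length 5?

1829

#PF = 1·6^4 = 1×1296 = 1296 [KW]
Check (5,5,2,5,3) → sorted (2,3,5,5,5): b_1=2>1, not a PF.
So 3125 − 1296 = 1829 fail.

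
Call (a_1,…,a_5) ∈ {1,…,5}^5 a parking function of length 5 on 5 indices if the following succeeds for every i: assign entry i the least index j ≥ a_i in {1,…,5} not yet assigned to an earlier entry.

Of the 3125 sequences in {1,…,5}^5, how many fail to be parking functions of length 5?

|PF| = (6−5)·6^(5−1) = 1·1296 = 1296
E.g. (2,3,3,3,3) → sorted (2,3,3,3,3): b_1=2>1, not a PF.
5^5 − 1296 = 3125 − 1296 = 1829

1829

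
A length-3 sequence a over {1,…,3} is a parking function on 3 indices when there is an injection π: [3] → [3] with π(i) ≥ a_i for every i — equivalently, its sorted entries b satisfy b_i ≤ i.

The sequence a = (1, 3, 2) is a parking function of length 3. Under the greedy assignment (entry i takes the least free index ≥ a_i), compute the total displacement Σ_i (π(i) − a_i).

Σπ = 6 ({1..3} each once); Σa = 1+3+2 = 6; disp = 6−6 = 0.

0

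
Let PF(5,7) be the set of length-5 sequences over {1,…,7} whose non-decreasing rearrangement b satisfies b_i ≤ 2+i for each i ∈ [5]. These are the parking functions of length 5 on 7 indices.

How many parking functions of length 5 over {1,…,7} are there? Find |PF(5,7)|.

12288

#PF = (7−5+1)·(7+1)^(5−1) = 3×4096 = 12288
One tuple (6,2,2,2,5) → sorted (2,2,2,5,6): b_i ≤ 2+i ∀i, a PF.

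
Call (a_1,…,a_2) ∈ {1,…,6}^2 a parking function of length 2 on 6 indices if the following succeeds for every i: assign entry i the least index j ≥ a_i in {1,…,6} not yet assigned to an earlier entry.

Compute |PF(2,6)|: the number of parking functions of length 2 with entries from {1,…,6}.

|PF(2,6)| = (6−2+1)·(6+1)^(2−1) = 5×7 = 35 (Pollak)
One tuple (6,5) → sorted (5,6): b_i ≤ 4+i ∀i, a PF.

35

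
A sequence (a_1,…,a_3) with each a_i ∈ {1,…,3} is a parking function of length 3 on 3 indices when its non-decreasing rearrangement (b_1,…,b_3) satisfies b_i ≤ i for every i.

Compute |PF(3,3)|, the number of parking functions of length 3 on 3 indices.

16

|PF| = (3+1−3)·(3+1)^{3−1} = 1 · 16 = 16
E.g. (3,1,2) → sorted (1,2,3): b_i ≤ i ∀i, a PF.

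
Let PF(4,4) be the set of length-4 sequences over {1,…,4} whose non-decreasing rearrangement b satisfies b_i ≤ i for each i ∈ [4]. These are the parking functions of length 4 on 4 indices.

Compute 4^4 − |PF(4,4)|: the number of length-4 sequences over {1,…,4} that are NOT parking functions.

131

|PF| = (4+1−4)·(4+1)^{4−1} = 1·125 = 125 [KW]
Check (2,2,2,3) → sorted (2,2,2,3): b_1=2>1, not a PF.
4^4 − 125 = 256 − 125 = 131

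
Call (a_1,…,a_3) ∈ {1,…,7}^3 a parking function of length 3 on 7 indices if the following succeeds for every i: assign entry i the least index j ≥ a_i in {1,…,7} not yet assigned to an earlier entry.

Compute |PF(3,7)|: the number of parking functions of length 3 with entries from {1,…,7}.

320

#PF = (7−3+1)·(7+1)^(3−1) = 5 · 64 = 320 [KW]
One tuple (4,2,7) → sorted (2,4,7): b_i ≤ 4+i ∀i, a PF.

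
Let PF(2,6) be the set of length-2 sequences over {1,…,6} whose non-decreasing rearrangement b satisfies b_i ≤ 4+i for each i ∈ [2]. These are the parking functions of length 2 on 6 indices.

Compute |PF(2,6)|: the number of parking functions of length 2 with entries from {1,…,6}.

|PF| = (6−2+1)·(6+1)^(2−1) = 5×7 = 35 (Konheim–Weiss)
E.g. (3,5) → sorted (3,5): b_i ≤ 4+i ∀i, a PF.

35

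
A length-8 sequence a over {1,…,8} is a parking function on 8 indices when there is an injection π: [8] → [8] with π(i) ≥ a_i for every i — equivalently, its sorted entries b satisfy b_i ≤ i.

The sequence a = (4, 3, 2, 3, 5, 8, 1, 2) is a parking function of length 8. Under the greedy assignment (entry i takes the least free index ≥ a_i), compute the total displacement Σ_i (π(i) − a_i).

8

Σπ = 36 ({1..8} each once); Σa = 4+3+2+3+5+8+1+2 = 28; disp = 36−28 = 8.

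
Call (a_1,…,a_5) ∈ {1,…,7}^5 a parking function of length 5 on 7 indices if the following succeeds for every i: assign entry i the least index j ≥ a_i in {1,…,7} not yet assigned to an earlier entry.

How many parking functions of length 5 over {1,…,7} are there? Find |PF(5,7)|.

12288

Count = (7+1−5)·(7+1)^{5−1} = 3×4096 = 12288 (Konheim–Weiss)
E.g. (1,5,3,7,3) → sorted (1,3,3,5,7): b_i ≤ 2+i ∀i, a PF.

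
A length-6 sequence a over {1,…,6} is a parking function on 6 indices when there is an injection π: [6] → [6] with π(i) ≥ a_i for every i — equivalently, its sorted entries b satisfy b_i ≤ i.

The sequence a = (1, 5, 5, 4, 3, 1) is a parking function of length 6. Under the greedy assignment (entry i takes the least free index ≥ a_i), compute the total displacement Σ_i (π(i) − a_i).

2

Σπ = 21 ({1..6} each once); Σa = 1+5+5+4+3+1 = 19; disp = 21−19 = 2.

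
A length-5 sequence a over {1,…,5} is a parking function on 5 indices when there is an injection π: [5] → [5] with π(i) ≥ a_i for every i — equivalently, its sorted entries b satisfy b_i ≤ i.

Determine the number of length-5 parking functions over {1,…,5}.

Count = (5+1−5)·(5+1)^{5−1} = 1·1296 = 1296
Example (1,2,2,1,2) → sorted (1,1,2,2,2): b_i ≤ i ∀i, a PF.

1296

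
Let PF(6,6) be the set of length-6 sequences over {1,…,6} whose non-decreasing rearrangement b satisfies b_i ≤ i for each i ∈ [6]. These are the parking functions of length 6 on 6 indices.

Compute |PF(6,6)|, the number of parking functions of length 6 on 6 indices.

#PF = (6+1−6)·(6+1)^{6−1} = 1·16807 = 16807 (Pollak)
E.g. (5,5,3,2,3,1) → sorted (1,2,3,3,5,5): b_i ≤ i ∀i, a PF.

16807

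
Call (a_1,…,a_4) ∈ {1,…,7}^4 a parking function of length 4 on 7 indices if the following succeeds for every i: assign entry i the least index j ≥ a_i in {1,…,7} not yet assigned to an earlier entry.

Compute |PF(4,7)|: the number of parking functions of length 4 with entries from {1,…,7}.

2048

|PF| = (7−4+1)·(7+1)^(4−1) = 4×512 = 2048
Check (7,5,5,3) → sorted (3,5,5,7): b_i ≤ 3+i ∀i, a PF.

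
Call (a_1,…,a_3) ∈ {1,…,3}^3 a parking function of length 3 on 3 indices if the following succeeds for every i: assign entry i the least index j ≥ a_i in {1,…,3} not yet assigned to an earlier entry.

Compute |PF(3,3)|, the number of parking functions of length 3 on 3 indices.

16

#PF = (3+1−3)·(3+1)^{3−1} = 1·16 = 16
One tuple (1,2,2) → sorted (1,2,2): b_i ≤ i ∀i, a PF.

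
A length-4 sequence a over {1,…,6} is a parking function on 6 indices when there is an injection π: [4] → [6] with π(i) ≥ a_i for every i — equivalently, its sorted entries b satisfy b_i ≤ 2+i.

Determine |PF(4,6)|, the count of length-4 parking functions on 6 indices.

1029

|PF| = (6+1−4)·(6+1)^{4−1} = 3 · 343 = 1029
Check (6,1,4,3) → sorted (1,3,4,6): b_i ≤ 2+i ∀i, a PF.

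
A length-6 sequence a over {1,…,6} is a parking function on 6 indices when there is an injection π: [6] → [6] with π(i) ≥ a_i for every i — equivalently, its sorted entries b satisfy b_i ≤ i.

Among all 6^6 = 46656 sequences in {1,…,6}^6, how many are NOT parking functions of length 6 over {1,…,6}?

#PF = (7−6)·7^(6−1) = 1 · 16807 = 16807
E.g. (6,4,6,4,6,5) → sorted (4,4,5,6,6,6): b_1=4>1, not a PF.
Total 46656; non-PF = 46656−16807 = 29849

29849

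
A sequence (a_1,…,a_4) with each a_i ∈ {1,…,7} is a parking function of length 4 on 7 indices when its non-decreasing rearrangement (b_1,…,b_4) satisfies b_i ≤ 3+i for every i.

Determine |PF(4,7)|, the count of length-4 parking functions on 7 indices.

2048

|PF| = (7−4+1)·(7+1)^(4−1) = 4 · 512 = 2048 (Pollak)
One tuple (7,6,4,1) → sorted (1,4,6,7): b_i ≤ 3+i ∀i, a PF.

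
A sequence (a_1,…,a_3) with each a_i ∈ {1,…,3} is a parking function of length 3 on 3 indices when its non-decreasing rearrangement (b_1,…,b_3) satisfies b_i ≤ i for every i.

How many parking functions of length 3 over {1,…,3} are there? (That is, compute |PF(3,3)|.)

16

|PF(3,3)| = 1·4^2 = 1 · 16 = 16
One tuple (2,1,3) → sorted (1,2,3): b_i ≤ i ∀i, a PF.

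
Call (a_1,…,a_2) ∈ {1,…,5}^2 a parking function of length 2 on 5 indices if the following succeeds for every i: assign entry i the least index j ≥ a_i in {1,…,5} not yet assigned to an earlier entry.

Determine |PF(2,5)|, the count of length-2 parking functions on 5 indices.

#PF = (5+1−2)·(5+1)^{2−1} = 4×6 = 24
E.g. (1,4) → sorted (1,4): b_i ≤ 3+i ∀i, a PF.

24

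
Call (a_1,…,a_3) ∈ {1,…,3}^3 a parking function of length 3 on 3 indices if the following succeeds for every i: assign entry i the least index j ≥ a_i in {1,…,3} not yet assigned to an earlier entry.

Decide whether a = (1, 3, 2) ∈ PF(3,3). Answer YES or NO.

Sorted: b = (1, 2, 3).
  b_1=1 ≤ 1
  b_2=2 ≤ 2
  b_3=3 ≤ 3
All bounds hold ⇒ YES

YES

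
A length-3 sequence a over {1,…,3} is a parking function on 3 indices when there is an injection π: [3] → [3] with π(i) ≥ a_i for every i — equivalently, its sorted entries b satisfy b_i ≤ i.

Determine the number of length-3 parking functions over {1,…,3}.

16

#PF = (3+1−3)·(3+1)^{3−1} = 1 · 16 = 16
Check (3,1,1) → sorted (1,1,3): b_i ≤ i ∀i, a PF.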